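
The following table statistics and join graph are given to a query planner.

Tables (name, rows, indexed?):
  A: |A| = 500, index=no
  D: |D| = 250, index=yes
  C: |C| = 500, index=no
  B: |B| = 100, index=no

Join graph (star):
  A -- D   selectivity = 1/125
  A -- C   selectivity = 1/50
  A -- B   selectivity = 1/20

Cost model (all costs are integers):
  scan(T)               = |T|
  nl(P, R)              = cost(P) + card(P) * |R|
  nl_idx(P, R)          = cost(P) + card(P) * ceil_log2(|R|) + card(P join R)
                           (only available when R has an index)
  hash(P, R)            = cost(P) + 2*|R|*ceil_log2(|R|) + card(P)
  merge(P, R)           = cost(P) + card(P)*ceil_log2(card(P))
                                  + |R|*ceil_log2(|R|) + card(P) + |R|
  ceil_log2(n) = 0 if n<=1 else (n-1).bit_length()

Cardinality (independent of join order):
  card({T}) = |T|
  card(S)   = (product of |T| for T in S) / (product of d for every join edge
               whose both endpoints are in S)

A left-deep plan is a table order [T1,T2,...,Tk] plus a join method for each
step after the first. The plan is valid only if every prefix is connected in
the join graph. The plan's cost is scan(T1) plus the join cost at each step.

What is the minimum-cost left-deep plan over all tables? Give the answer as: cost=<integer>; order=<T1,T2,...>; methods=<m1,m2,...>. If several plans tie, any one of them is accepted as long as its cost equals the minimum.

Selinger DP (subsets sized 1..n):
  {A}: scan cost=500, card=500
  {D}: scan cost=250, card=250
  {C}: scan cost=500, card=500
  {B}: scan cost=100, card=100
  {AD}: card=1000; try (D,hash)→5000, (D,nl_idx)→5500, (A,merge)→7500, (D,merge)→7750, (A,hash)→9500, (A,nl)→125250 …(+1); best=5000 via (D,hash)
  {AC}: card=5000; try (C,hash)→10000, (A,hash)→10000, (C,merge)→10500, (A,merge)→10500, (C,nl)→250500, (A,nl)→250500; best=10000 via (C,hash)
  {AB}: card=2500; try (B,hash)→2400, (A,merge)→5900, (B,merge)→6300, (A,hash)→9200, (A,nl)→50100, (B,nl)→50500; best=2400 via (B,hash)
  {ACD}: card=10000; try (C,hash)→15000, (D,hash)→19000, (C,merge)→21000, (D,nl_idx)→60000, (D,merge)→82250, (C,nl)→505000 …(+1); best=15000 via (C,hash)
  {ABD}: card=5000; try (B,hash)→7400, (D,hash)→8900, (B,merge)→16800, (D,nl_idx)→27400, (D,merge)→37150, (B,nl)→105000 …(+1); best=7400 via (B,hash)
  {ABC}: card=25000; try (C,hash)→13900, (B,hash)→16400, (C,merge)→39900, (B,merge)→80800, (B,nl)→510000, (C,nl)→1252400; best=13900 via (C,hash)
  {ABCD}: card=50000; try (C,hash)→21400, (B,hash)→26400, (D,hash)→42900, (C,merge)→82400, (B,merge)→165800, (D,nl_idx)→263900 …(+4); best=21400 via (C,hash)

cost=21400; order=A,D,B,C; methods=hash,hash,hash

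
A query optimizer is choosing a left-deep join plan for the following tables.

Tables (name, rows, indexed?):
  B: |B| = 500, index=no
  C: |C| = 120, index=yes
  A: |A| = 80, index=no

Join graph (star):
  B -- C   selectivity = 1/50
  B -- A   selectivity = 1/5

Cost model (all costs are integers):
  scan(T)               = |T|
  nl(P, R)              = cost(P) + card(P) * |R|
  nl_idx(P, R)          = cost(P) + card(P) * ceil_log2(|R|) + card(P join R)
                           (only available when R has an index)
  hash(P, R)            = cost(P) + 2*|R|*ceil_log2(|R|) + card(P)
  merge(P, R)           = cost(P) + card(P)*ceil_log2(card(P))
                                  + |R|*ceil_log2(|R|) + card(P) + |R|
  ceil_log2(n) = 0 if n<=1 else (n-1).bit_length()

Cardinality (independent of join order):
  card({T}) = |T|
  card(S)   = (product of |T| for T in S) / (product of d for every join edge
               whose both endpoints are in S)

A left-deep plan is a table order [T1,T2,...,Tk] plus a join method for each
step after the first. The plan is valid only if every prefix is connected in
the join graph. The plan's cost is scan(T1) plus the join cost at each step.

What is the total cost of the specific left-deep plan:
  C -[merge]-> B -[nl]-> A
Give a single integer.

step 1: scan C: cost=120, card=120
step 2: join B via merge
    card(P join B) = 120*500/(50) = 1200
    cost = 120 + 120*7 + 500*9 + 120 + 500 = 6080
step 3: join A via nl
    card(P join A) = 1200*80/(5) = 19200
    cost = 6080 + 1200*80 = 102080

102080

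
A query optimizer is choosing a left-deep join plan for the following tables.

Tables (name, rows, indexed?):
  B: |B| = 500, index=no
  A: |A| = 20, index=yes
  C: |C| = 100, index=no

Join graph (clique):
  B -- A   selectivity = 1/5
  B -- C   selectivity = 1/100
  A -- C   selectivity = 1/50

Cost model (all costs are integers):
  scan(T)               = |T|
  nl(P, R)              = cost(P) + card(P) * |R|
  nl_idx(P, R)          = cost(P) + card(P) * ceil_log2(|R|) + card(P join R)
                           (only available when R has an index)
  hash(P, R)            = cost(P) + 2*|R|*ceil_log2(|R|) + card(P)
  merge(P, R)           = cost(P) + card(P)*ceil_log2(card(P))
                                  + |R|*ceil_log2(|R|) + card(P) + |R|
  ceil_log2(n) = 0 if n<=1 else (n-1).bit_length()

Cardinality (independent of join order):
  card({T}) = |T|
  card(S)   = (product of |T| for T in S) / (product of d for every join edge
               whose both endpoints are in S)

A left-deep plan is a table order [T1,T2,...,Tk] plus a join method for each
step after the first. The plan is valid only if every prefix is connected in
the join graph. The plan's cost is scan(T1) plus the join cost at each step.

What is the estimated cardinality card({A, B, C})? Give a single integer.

Tables in S: A(20), B(500), C(100)
Edges inside S: B-A(d=5), B-C(d=100), A-C(d=50)
numerator = 20 * 500 * 100 = 1000000
denominator = 5 * 100 * 50 = 25000
card(S) = 1000000 / 25000 = 40

40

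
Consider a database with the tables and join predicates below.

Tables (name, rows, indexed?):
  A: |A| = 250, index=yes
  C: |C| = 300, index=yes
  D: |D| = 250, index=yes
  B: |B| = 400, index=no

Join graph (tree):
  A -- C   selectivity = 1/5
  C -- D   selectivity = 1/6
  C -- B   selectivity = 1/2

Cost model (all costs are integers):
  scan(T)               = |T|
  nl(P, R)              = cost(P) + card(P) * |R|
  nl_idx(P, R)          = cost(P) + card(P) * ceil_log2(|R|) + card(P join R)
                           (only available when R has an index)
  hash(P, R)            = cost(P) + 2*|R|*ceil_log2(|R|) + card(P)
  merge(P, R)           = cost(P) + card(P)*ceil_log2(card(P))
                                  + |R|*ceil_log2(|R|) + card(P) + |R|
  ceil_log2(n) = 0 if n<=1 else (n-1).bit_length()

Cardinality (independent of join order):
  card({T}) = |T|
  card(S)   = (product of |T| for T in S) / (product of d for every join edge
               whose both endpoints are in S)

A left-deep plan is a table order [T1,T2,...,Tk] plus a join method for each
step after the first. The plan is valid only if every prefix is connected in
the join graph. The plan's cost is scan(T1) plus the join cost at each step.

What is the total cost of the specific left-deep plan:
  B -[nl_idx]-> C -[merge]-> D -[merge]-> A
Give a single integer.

58588500

step 1: scan B: cost=400, card=400
step 2: join C via nl_idx
    card(P join C) = 400*300/(2) = 60000
    cost = 400 + 400*9 + 60000 = 64000
step 3: join D via merge
    card(P join D) = 60000*250/(6) = 2500000
    cost = 64000 + 60000*16 + 250*8 + 60000 + 250 = 1086250
step 4: join A via merge
    card(P join A) = 2500000*250/(5) = 125000000
    cost = 1086250 + 2500000*22 + 250*8 + 2500000 + 250 = 58588500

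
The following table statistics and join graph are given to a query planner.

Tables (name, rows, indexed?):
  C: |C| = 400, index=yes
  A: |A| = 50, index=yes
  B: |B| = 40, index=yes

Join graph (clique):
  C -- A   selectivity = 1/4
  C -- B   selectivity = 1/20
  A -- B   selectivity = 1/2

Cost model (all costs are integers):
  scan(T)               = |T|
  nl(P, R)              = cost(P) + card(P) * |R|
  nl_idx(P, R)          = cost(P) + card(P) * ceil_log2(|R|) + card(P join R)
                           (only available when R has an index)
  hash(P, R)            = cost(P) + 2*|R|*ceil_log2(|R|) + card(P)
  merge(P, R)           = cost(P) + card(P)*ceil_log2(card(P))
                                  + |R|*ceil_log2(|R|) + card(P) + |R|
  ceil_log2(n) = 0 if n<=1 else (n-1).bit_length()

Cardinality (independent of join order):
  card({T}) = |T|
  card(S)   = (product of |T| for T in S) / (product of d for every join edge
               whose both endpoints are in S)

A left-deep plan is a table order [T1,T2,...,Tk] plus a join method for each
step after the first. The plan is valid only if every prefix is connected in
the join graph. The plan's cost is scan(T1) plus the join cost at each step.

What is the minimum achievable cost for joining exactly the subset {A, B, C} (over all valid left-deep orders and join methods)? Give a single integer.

Selinger DP over subsets of {A,B,C}:
  {C}: scan cost=400, card=400
  {A}: scan cost=50, card=50
  {B}: scan cost=40, card=40
  {AC}: card=5000; try (A,hash)→1400, (C,merge)→4400, (A,merge)→4750, (C,nl_idx)→5500, (C,hash)→7300, (A,nl_idx)→7800 …(+2); best=1400 via (A,hash)
  {BC}: card=800; try (C,nl_idx)→1200, (B,hash)→1280, (B,nl_idx)→3600, (C,merge)→4320, (B,merge)→4680, (C,hash)→7280 …(+2); best=1200 via (C,nl_idx)
  {AB}: card=1000; try (B,hash)→580, (A,merge)→670, (B,merge)→680, (A,hash)→680, (A,nl_idx)→1280, (B,nl_idx)→1350 …(+2); best=580 via (B,hash)
  {ABC}: card=5000; try (A,hash)→2600, (B,hash)→6880, (C,hash)→8780, (A,merge)→10350, (A,nl_idx)→11000, (C,nl_idx)→14580 …(+6); best=2600 via (A,hash)

2600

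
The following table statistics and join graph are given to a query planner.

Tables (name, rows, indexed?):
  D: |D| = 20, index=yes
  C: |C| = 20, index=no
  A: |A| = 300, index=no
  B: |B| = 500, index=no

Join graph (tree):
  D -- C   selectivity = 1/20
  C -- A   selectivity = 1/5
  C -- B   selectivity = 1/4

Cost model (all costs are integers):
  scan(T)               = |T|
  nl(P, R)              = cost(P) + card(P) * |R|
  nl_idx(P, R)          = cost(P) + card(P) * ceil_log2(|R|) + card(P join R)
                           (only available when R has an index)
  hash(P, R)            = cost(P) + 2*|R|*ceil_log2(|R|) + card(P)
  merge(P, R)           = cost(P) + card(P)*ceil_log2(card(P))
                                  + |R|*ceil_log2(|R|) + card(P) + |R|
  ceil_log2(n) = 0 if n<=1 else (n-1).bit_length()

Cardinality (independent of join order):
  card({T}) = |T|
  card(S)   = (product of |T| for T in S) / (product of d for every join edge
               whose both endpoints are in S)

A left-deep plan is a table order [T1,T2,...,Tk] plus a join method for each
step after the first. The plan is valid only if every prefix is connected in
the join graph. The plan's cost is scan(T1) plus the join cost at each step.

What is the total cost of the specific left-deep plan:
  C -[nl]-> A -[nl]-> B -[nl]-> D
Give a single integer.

3606020

step 1: scan C: cost=20, card=20
step 2: join A via nl
    card(P join A) = 20*300/(5) = 1200
    cost = 20 + 20*300 = 6020
step 3: join B via nl
    card(P join B) = 1200*500/(4) = 150000
    cost = 6020 + 1200*500 = 606020
step 4: join D via nl
    card(P join D) = 150000*20/(20) = 150000
    cost = 606020 + 150000*20 = 3606020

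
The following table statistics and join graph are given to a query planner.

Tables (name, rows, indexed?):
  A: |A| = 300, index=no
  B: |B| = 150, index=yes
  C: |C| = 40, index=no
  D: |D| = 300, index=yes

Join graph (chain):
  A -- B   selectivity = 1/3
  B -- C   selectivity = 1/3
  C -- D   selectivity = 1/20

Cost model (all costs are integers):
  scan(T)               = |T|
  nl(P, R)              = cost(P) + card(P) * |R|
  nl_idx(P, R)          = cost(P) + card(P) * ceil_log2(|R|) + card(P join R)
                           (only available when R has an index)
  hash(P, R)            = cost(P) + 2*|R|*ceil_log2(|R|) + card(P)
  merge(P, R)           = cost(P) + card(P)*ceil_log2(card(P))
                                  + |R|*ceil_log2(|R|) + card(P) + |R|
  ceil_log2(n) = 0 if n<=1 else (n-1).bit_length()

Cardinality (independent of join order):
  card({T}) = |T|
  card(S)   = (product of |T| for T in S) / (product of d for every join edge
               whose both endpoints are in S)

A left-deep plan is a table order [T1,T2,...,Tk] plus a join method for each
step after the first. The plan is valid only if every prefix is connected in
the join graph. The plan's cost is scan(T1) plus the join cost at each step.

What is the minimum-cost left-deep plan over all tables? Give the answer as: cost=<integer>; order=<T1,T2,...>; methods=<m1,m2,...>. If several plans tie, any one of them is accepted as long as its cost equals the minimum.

Selinger DP (subsets sized 1..n):
  {A}: scan cost=300, card=300
  {B}: scan cost=150, card=150
  {C}: scan cost=40, card=40
  {D}: scan cost=300, card=300
  {AB}: card=15000; try (B,hash)→3000, (A,merge)→4500, (B,merge)→4650, (A,hash)→5700, (B,nl_idx)→17700, (A,nl)→45150 …(+1); best=3000 via (B,hash)
  {BC}: card=2000; try (C,hash)→780, (B,merge)→1670, (C,merge)→1780, (B,nl_idx)→2360, (B,hash)→2480, (B,nl)→6040 …(+1); best=780 via (C,hash)
  {CD}: card=600; try (D,nl_idx)→1000, (C,hash)→1080, (D,merge)→3320, (C,merge)→3580, (D,hash)→5480, (D,nl)→12040 …(+1); best=1000 via (D,nl_idx)
  {ABC}: card=200000; try (A,hash)→8180, (C,hash)→18480, (A,merge)→27780, (C,merge)→228280, (A,nl)→600780, (C,nl)→603000; best=8180 via (A,hash)
  {BCD}: card=30000; try (B,hash)→4000, (D,hash)→8180, (B,merge)→8950, (D,merge)→27780, (B,nl_idx)→35800, (D,nl_idx)→48780 …(+2); best=4000 via (B,hash)
  {ABCD}: card=3000000; try (A,hash)→39400, (D,hash)→213580, (A,merge)→487000, (D,merge)→3811180, (D,nl_idx)→4808180, (A,nl)→9004000 …(+1); best=39400 via (A,hash)

cost=39400; order=C,D,B,A; methods=nl_idx,hash,hash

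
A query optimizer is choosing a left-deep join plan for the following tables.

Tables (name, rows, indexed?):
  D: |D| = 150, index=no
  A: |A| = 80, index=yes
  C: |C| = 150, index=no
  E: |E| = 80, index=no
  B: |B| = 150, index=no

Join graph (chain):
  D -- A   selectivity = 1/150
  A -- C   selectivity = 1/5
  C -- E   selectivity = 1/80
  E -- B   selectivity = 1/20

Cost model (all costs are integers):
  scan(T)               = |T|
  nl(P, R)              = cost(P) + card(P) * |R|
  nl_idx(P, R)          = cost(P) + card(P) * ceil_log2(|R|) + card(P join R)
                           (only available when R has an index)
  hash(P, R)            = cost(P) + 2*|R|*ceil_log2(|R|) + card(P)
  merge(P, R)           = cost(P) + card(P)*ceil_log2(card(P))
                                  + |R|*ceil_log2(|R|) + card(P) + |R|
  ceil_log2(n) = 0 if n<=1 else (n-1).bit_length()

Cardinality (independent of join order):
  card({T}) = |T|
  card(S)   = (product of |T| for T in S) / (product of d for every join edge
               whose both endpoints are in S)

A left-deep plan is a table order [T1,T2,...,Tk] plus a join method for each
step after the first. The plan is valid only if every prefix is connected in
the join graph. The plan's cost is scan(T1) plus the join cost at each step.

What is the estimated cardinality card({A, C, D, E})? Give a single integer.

Tables in S: A(80), C(150), D(150), E(80)
Edges inside S: D-A(d=150), A-C(d=5), C-E(d=80)
numerator = 80 * 150 * 150 * 80 = 144000000
denominator = 150 * 5 * 80 = 60000
card(S) = 144000000 / 60000 = 2400

2400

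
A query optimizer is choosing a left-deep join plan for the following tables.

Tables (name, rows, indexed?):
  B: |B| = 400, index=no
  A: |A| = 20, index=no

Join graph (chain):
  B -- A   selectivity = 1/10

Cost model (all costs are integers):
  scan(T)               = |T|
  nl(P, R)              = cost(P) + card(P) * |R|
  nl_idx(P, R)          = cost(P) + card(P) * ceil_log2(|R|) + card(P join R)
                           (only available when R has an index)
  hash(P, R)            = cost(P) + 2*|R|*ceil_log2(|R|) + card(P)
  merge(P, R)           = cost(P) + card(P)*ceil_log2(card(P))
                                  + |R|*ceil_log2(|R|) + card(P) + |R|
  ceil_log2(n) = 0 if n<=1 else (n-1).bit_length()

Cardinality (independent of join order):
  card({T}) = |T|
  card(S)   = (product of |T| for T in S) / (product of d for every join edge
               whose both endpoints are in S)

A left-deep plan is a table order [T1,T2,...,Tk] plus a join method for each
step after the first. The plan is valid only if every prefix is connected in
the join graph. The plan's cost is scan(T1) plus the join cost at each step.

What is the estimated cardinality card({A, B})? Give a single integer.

Tables in S: A(20), B(400)
Edges inside S: B-A(d=10)
numerator = 20 * 400 = 8000
denominator = 10 = 10
card(S) = 8000 / 10 = 800

800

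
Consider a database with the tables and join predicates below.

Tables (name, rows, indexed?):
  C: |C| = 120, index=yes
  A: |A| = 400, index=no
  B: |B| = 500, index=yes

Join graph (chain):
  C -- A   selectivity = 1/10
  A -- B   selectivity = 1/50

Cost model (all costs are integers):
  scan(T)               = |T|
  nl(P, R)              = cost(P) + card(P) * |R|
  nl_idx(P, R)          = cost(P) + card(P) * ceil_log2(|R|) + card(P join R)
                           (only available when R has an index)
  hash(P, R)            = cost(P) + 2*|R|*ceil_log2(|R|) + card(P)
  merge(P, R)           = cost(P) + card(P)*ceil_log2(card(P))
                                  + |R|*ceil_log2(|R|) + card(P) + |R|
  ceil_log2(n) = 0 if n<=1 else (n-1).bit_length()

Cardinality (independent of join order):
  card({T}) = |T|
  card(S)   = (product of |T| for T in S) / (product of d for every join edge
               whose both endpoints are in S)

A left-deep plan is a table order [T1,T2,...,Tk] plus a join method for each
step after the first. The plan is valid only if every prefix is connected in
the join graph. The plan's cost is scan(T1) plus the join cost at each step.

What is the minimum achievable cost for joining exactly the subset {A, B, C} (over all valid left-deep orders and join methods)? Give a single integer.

Selinger DP over subsets of {A,B,C}:
  {C}: scan cost=120, card=120
  {A}: scan cost=400, card=400
  {B}: scan cost=500, card=500
  {AC}: card=4800; try (C,hash)→2480, (A,merge)→5080, (C,merge)→5360, (A,hash)→7440, (C,nl_idx)→8000, (A,nl)→48120 …(+1); best=2480 via (C,hash)
  {AB}: card=4000; try (B,nl_idx)→8000, (A,hash)→8200, (B,merge)→9400, (A,merge)→9500, (B,hash)→9800, (B,nl)→200400 …(+1); best=8000 via (B,nl_idx)
  {ABC}: card=48000; try (C,hash)→13680, (B,hash)→16280, (C,merge)→60960, (B,merge)→74680, (C,nl_idx)→84000, (B,nl_idx)→93680 …(+2); best=13680 via (C,hash)

13680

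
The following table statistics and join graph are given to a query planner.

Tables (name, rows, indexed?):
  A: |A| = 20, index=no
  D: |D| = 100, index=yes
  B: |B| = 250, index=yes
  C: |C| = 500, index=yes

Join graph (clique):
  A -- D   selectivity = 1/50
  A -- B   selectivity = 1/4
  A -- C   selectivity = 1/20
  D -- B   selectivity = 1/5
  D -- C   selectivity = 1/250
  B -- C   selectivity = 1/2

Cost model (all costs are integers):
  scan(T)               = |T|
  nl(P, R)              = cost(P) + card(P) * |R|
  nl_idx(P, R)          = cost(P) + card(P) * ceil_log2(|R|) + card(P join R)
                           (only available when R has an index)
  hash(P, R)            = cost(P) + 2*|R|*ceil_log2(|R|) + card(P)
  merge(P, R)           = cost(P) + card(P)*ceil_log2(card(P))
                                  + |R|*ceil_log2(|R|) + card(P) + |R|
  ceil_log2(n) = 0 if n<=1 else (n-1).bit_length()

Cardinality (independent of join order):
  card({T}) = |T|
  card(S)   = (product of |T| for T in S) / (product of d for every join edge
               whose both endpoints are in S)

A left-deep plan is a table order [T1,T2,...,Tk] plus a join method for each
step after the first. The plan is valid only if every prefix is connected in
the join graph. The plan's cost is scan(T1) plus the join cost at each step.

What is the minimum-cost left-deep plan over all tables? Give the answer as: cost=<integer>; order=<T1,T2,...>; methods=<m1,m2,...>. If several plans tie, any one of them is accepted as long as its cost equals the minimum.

cost=621; order=A,D,C,B; methods=nl_idx,nl_idx,nl_idx

Selinger DP (subsets sized 1..n):
  {A}: scan cost=20, card=20
  {D}: scan cost=100, card=100
  {B}: scan cost=250, card=250
  {C}: scan cost=500, card=500
  {AD}: card=40; try (D,nl_idx)→200, (A,hash)→400, (D,merge)→940, (A,merge)→1020, (D,hash)→1440, (D,nl)→2020 …(+1); best=200 via (D,nl_idx)
  {AB}: card=1250; try (A,hash)→700, (B,nl_idx)→1430, (B,merge)→2390, (A,merge)→2620, (B,hash)→4040, (B,nl)→5020 …(+1); best=700 via (A,hash)
  {AC}: card=500; try (C,nl_idx)→700, (A,hash)→1200, (C,merge)→5140, (A,merge)→5620, (C,hash)→9040, (C,nl)→10020 …(+1); best=700 via (C,nl_idx)
  {BD}: card=5000; try (D,hash)→1900, (B,merge)→3150, (D,merge)→3300, (B,hash)→4200, (B,nl_idx)→5900, (D,nl_idx)→7000 …(+2); best=1900 via (D,hash)
  {CD}: card=200; try (C,nl_idx)→1200, (D,hash)→2400, (D,nl_idx)→4200, (C,merge)→5900, (D,merge)→6300, (C,hash)→9200 …(+2); best=1200 via (C,nl_idx)
  {BC}: card=62500; try (B,hash)→5000, (C,merge)→7500, (B,merge)→7750, (C,hash)→9500, (C,nl_idx)→65000, (B,nl_idx)→67000 …(+2); best=5000 via (B,hash)
  {ABD}: card=500; try (B,nl_idx)→1020, (B,merge)→2730, (D,hash)→3350, (B,hash)→4240, (A,hash)→7100, (D,nl_idx)→9950 …(+5); best=1020 via (B,nl_idx)
  {ACD}: card=4; try (C,nl_idx)→564, (A,hash)→1600, (D,hash)→2600, (A,merge)→3120, (D,nl_idx)→4204, (A,nl)→5200 …(+5); best=564 via (C,nl_idx)
  {ABC}: card=15625; try (B,hash)→5200, (B,merge)→7950, (C,hash)→10950, (B,nl_idx)→20325, (C,merge)→20700, (C,nl_idx)→27575 …(+5); best=5200 via (B,hash)
  {BCD}: card=5000; try (B,merge)→5250, (B,hash)→5400, (B,nl_idx)→7800, (C,hash)→15900, (B,nl)→51200, (C,nl_idx)→51900 …(+6); best=5250 via (B,merge)
  {ABCD}: card=25; try (B,nl_idx)→621, (B,nl)→1564, (B,merge)→2826, (B,hash)→4568, (C,nl_idx)→5545, (A,hash)→10450 …(+9); best=621 via (B,nl_idx)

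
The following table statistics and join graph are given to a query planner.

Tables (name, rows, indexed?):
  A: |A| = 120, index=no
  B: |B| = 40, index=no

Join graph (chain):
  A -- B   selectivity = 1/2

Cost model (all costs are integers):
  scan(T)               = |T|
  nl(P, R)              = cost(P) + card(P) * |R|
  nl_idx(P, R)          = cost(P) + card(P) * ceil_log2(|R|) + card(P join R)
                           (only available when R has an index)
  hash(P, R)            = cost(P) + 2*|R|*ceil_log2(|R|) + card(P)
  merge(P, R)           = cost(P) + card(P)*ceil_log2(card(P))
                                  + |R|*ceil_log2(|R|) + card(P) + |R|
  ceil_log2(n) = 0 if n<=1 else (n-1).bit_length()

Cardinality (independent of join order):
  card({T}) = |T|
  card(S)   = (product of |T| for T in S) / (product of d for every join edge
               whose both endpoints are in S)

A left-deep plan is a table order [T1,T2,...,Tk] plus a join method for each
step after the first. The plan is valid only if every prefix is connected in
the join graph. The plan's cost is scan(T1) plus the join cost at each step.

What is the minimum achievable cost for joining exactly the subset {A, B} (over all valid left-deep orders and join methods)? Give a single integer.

720

Selinger DP over subsets of {A,B}:
  {A}: scan cost=120, card=120
  {B}: scan cost=40, card=40
  {AB}: card=2400; try (B,hash)→720, (A,merge)→1280, (B,merge)→1360, (A,hash)→1760, (A,nl)→4840, (B,nl)→4920; best=720 via (B,hash)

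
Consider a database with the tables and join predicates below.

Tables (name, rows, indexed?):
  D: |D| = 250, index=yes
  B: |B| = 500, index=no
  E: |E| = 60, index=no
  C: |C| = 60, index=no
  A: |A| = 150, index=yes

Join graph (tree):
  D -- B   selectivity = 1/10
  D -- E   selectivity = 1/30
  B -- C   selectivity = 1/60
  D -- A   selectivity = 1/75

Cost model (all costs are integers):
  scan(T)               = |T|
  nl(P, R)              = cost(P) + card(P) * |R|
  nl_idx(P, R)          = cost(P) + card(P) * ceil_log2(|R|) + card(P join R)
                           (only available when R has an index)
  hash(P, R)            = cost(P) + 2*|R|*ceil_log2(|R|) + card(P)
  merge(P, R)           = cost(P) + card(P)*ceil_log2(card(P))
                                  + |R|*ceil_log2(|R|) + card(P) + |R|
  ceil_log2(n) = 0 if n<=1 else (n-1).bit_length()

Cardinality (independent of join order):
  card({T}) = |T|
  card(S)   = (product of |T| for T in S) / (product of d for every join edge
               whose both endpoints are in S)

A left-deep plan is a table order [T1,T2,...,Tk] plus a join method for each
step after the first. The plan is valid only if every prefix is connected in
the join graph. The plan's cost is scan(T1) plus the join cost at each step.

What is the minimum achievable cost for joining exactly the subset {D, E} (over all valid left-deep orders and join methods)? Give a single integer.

Selinger DP over subsets of {D,E}:
  {D}: scan cost=250, card=250
  {E}: scan cost=60, card=60
  {DE}: card=500; try (D,nl_idx)→1040, (E,hash)→1220, (D,merge)→2730, (E,merge)→2920, (D,hash)→4120, (D,nl)→15060 …(+1); best=1040 via (D,nl_idx)

1040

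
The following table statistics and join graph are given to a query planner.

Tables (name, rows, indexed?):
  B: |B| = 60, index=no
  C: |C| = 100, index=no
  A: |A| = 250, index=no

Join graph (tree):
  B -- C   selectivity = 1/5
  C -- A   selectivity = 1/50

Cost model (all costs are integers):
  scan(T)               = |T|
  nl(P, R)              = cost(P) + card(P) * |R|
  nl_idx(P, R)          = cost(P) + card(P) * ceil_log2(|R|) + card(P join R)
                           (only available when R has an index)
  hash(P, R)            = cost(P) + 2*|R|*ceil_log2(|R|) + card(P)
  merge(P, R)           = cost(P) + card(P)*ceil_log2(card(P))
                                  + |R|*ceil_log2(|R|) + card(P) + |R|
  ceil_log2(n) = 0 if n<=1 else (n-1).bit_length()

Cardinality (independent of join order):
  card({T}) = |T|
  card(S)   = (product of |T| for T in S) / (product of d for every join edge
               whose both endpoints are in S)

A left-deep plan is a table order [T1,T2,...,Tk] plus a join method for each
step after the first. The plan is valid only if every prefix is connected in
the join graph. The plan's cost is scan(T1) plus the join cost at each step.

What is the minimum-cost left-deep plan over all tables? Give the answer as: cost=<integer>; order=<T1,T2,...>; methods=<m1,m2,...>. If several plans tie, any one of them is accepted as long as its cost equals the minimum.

Selinger DP (subsets sized 1..n):
  {B}: scan cost=60, card=60
  {C}: scan cost=100, card=100
  {A}: scan cost=250, card=250
  {BC}: card=1200; try (B,hash)→920, (C,merge)→1280, (B,merge)→1320, (C,hash)→1520, (C,nl)→6060, (B,nl)→6100; best=920 via (B,hash)
  {AC}: card=500; try (C,hash)→1900, (A,merge)→3150, (C,merge)→3300, (A,hash)→4200, (A,nl)→25100, (C,nl)→25250; best=1900 via (C,hash)
  {ABC}: card=6000; try (B,hash)→3120, (A,hash)→6120, (B,merge)→7320, (A,merge)→17570, (B,nl)→31900, (A,nl)→300920; best=3120 via (B,hash)

cost=3120; order=A,C,B; methods=hash,hash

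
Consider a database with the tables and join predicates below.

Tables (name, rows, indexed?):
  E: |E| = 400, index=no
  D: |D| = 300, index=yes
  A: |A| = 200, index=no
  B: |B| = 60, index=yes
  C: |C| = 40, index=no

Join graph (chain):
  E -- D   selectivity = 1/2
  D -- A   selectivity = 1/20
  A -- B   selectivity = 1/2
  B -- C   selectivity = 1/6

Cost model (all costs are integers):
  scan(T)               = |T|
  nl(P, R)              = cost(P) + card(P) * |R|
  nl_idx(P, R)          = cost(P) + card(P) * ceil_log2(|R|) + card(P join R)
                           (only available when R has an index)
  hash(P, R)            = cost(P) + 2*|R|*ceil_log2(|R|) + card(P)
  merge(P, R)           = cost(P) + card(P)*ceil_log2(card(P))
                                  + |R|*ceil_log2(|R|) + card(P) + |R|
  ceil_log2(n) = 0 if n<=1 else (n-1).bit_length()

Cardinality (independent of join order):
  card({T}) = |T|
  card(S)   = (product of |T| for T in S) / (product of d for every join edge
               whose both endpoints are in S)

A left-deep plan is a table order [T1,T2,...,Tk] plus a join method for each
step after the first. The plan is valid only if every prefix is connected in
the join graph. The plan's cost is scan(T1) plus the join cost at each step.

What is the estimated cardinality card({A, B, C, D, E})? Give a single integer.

120000000

Tables in S: A(200), B(60), C(40), D(300), E(400)
Edges inside S: E-D(d=2), D-A(d=20), A-B(d=2), B-C(d=6)
numerator = 200 * 60 * 40 * 300 * 400 = 57600000000
denominator = 2 * 20 * 2 * 6 = 480
card(S) = 57600000000 / 480 = 120000000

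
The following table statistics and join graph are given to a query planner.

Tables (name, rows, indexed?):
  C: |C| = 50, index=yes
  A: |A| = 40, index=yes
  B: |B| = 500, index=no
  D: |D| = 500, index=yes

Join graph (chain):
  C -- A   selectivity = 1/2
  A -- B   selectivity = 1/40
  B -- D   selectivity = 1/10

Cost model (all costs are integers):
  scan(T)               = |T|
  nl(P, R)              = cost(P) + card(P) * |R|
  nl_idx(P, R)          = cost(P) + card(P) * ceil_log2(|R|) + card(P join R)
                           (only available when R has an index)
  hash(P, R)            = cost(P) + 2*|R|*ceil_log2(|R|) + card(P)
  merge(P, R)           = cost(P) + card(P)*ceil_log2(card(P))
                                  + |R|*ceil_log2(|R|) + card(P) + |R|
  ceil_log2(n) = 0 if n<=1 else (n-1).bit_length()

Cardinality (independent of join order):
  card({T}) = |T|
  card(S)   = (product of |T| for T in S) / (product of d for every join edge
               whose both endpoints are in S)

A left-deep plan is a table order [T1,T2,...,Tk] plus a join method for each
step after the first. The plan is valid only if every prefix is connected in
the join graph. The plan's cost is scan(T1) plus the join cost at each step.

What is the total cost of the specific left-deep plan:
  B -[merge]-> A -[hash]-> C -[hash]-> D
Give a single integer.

step 1: scan B: cost=500, card=500
step 2: join A via merge
    card(P join A) = 500*40/(40) = 500
    cost = 500 + 500*9 + 40*6 + 500 + 40 = 5780
step 3: join C via hash
    card(P join C) = 500*50/(2) = 12500
    cost = 5780 + 2*50*6 + 500 = 6880
step 4: join D via hash
    card(P join D) = 12500*500/(10) = 625000
    cost = 6880 + 2*500*9 + 12500 = 28380

28380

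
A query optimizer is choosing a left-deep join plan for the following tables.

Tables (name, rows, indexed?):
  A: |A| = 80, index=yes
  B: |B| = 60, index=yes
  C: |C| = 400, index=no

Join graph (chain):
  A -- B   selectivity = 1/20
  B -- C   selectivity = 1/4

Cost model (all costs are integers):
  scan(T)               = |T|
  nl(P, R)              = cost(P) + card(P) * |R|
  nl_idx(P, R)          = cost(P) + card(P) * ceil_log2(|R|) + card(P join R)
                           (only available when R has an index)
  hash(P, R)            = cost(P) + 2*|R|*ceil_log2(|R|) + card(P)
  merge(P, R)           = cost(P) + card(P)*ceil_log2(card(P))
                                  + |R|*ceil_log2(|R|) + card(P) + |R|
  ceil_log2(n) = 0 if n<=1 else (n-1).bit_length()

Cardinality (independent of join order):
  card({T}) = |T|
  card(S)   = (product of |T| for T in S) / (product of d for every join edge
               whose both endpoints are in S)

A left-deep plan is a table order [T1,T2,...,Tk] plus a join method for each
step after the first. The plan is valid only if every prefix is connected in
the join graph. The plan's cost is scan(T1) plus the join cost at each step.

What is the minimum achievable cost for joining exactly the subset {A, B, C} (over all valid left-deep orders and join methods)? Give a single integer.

Selinger DP over subsets of {A,B,C}:
  {A}: scan cost=80, card=80
  {B}: scan cost=60, card=60
  {C}: scan cost=400, card=400
  {AB}: card=240; try (A,nl_idx)→720, (B,nl_idx)→800, (B,hash)→880, (A,merge)→1120, (B,merge)→1140, (A,hash)→1240 …(+2); best=720 via (A,nl_idx)
  {BC}: card=6000; try (B,hash)→1520, (C,merge)→4480, (B,merge)→4820, (C,hash)→7320, (B,nl_idx)→8800, (C,nl)→24060 …(+1); best=1520 via (B,hash)
  {ABC}: card=24000; try (C,merge)→6880, (C,hash)→8160, (A,hash)→8640, (A,nl_idx)→67520, (A,merge)→86160, (C,nl)→96720 …(+1); best=6880 via (C,merge)

6880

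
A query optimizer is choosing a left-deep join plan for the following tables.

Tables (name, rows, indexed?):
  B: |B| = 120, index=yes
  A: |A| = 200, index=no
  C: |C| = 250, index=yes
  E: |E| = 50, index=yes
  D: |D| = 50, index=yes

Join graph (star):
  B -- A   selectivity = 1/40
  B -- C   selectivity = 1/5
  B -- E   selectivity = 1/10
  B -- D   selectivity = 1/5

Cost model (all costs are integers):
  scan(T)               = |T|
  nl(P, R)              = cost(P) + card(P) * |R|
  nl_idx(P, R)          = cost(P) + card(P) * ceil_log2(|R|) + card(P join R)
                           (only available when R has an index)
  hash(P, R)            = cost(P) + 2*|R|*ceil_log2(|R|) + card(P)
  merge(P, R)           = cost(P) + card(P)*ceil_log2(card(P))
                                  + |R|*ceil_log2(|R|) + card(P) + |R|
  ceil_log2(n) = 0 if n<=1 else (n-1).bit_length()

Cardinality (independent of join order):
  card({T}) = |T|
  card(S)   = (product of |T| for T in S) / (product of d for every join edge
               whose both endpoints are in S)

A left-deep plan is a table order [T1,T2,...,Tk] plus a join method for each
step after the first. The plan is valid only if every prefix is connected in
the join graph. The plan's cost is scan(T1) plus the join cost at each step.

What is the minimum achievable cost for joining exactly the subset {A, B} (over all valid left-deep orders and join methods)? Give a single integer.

Selinger DP over subsets of {A,B}:
  {B}: scan cost=120, card=120
  {A}: scan cost=200, card=200
  {AB}: card=600; try (B,hash)→2080, (B,nl_idx)→2200, (A,merge)→2880, (B,merge)→2960, (A,hash)→3440, (A,nl)→24120 …(+1); best=2080 via (B,hash)

2080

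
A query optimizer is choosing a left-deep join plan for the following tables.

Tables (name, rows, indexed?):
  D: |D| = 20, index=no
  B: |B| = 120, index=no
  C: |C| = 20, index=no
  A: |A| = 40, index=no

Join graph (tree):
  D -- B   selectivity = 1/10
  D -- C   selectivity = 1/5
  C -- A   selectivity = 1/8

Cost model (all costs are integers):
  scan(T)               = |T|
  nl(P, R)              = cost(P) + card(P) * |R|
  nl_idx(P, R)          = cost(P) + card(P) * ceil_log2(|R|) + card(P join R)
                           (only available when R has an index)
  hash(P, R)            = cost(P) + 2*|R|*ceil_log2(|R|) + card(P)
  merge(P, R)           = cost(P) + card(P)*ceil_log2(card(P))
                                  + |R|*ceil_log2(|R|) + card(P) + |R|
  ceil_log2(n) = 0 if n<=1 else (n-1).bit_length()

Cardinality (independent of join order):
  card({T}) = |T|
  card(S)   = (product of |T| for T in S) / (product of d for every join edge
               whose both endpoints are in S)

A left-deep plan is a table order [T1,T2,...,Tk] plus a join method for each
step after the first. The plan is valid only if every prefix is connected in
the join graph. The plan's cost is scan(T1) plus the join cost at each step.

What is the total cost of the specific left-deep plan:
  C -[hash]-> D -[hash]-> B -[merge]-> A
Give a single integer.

step 1: scan C: cost=20, card=20
step 2: join D via hash
    card(P join D) = 20*20/(5) = 80
    cost = 20 + 2*20*5 + 20 = 240
step 3: join B via hash
    card(P join B) = 80*120/(10) = 960
    cost = 240 + 2*120*7 + 80 = 2000
step 4: join A via merge
    card(P join A) = 960*40/(8) = 4800
    cost = 2000 + 960*10 + 40*6 + 960 + 40 = 12840

12840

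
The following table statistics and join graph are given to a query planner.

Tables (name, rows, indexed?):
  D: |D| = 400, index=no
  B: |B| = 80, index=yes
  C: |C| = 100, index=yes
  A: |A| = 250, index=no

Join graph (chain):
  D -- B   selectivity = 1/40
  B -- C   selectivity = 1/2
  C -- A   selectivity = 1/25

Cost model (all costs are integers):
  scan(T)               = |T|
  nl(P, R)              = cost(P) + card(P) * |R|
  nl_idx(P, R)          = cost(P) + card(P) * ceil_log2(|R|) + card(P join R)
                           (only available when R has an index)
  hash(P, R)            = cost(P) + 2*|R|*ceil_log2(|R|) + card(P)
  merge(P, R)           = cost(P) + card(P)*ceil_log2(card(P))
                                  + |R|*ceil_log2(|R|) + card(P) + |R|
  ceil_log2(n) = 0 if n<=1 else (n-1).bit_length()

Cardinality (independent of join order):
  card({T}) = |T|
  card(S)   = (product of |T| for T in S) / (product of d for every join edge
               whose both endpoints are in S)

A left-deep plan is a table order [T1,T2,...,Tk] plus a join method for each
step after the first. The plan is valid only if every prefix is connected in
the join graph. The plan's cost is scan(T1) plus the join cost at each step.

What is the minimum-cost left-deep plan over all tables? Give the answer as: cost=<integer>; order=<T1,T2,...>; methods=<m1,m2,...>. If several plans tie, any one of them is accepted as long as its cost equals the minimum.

Selinger DP (subsets sized 1..n):
  {D}: scan cost=400, card=400
  {B}: scan cost=80, card=80
  {C}: scan cost=100, card=100
  {A}: scan cost=250, card=250
  {BD}: card=800; try (B,hash)→1920, (B,nl_idx)→4000, (D,merge)→4720, (B,merge)→5040, (D,hash)→7360, (D,nl)→32080 …(+1); best=1920 via (B,hash)
  {BC}: card=4000; try (B,hash)→1320, (C,merge)→1520, (B,merge)→1540, (C,hash)→1560, (C,nl_idx)→4640, (B,nl_idx)→4800 …(+2); best=1320 via (B,hash)
  {AC}: card=1000; try (C,hash)→1900, (C,nl_idx)→3000, (A,merge)→3150, (C,merge)→3300, (A,hash)→4200, (A,nl)→25100 …(+1); best=1900 via (C,hash)
  {BCD}: card=40000; try (C,hash)→4120, (C,merge)→11520, (D,hash)→12520, (C,nl_idx)→47520, (D,merge)→57320, (C,nl)→81920 …(+1); best=4120 via (C,hash)
  {ABC}: card=40000; try (B,hash)→4020, (A,hash)→9320, (B,merge)→13540, (B,nl_idx)→48900, (A,merge)→55570, (B,nl)→81900 …(+1); best=4020 via (B,hash)
  {ABCD}: card=400000; try (A,hash)→48120, (D,hash)→51220, (A,merge)→686370, (D,merge)→688020, (A,nl)→10004120, (D,nl)→16004020; best=48120 via (A,hash)

cost=48120; order=D,B,C,A; methods=hash,hash,hash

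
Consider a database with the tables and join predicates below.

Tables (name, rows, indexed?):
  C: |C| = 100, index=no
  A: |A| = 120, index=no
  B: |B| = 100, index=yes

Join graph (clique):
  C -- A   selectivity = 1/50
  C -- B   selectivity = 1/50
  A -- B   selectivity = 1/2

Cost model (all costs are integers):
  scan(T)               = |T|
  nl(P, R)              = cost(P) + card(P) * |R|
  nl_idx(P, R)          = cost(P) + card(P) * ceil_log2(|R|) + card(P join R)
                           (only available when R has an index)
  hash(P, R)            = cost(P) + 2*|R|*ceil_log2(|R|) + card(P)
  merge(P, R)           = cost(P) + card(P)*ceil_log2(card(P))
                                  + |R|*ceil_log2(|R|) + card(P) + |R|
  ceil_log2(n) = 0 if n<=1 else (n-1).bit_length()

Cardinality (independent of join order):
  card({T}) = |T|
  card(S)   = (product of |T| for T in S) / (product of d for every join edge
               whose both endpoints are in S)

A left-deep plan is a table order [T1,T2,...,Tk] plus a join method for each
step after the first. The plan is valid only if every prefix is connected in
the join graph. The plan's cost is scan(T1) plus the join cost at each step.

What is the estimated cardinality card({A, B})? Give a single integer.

Tables in S: A(120), B(100)
Edges inside S: A-B(d=2)
numerator = 120 * 100 = 12000
denominator = 2 = 2
card(S) = 12000 / 2 = 6000

6000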